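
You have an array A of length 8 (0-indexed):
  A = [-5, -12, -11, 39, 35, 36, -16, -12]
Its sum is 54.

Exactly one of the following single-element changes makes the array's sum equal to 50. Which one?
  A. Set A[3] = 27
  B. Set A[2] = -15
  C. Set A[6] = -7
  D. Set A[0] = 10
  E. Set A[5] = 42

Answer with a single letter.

Option A: A[3] 39->27, delta=-12, new_sum=54+(-12)=42
Option B: A[2] -11->-15, delta=-4, new_sum=54+(-4)=50 <-- matches target
Option C: A[6] -16->-7, delta=9, new_sum=54+(9)=63
Option D: A[0] -5->10, delta=15, new_sum=54+(15)=69
Option E: A[5] 36->42, delta=6, new_sum=54+(6)=60

Answer: B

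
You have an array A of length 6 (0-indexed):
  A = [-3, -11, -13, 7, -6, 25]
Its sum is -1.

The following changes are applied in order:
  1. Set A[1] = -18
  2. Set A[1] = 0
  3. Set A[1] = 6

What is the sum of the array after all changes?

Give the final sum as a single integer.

Initial sum: -1
Change 1: A[1] -11 -> -18, delta = -7, sum = -8
Change 2: A[1] -18 -> 0, delta = 18, sum = 10
Change 3: A[1] 0 -> 6, delta = 6, sum = 16

Answer: 16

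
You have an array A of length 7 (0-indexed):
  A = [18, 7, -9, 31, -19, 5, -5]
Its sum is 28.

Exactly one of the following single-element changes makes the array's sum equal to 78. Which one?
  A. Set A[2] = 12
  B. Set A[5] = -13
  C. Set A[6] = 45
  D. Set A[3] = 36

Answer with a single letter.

Answer: C

Derivation:
Option A: A[2] -9->12, delta=21, new_sum=28+(21)=49
Option B: A[5] 5->-13, delta=-18, new_sum=28+(-18)=10
Option C: A[6] -5->45, delta=50, new_sum=28+(50)=78 <-- matches target
Option D: A[3] 31->36, delta=5, new_sum=28+(5)=33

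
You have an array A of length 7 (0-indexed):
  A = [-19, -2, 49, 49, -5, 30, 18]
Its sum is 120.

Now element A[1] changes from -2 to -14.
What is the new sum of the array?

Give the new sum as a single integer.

Answer: 108

Derivation:
Old value at index 1: -2
New value at index 1: -14
Delta = -14 - -2 = -12
New sum = old_sum + delta = 120 + (-12) = 108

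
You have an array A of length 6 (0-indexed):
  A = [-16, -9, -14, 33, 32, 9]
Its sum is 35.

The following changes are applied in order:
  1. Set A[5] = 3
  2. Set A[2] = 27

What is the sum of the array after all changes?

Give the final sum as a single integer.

Answer: 70

Derivation:
Initial sum: 35
Change 1: A[5] 9 -> 3, delta = -6, sum = 29
Change 2: A[2] -14 -> 27, delta = 41, sum = 70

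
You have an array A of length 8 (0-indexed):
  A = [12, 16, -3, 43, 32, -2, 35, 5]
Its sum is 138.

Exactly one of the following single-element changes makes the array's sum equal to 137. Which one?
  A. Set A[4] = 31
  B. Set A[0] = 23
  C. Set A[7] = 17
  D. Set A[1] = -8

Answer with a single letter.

Option A: A[4] 32->31, delta=-1, new_sum=138+(-1)=137 <-- matches target
Option B: A[0] 12->23, delta=11, new_sum=138+(11)=149
Option C: A[7] 5->17, delta=12, new_sum=138+(12)=150
Option D: A[1] 16->-8, delta=-24, new_sum=138+(-24)=114

Answer: A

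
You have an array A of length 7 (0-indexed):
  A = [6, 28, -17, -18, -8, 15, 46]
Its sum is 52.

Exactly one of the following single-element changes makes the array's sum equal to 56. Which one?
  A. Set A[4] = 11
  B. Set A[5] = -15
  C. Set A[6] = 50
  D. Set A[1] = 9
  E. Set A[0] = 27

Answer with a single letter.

Answer: C

Derivation:
Option A: A[4] -8->11, delta=19, new_sum=52+(19)=71
Option B: A[5] 15->-15, delta=-30, new_sum=52+(-30)=22
Option C: A[6] 46->50, delta=4, new_sum=52+(4)=56 <-- matches target
Option D: A[1] 28->9, delta=-19, new_sum=52+(-19)=33
Option E: A[0] 6->27, delta=21, new_sum=52+(21)=73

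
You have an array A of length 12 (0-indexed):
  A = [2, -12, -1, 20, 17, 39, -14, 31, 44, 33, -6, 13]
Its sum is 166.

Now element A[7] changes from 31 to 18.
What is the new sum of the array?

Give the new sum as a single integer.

Old value at index 7: 31
New value at index 7: 18
Delta = 18 - 31 = -13
New sum = old_sum + delta = 166 + (-13) = 153

Answer: 153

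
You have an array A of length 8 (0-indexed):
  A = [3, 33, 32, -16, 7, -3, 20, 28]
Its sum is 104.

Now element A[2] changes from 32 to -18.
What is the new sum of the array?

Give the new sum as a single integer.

Answer: 54

Derivation:
Old value at index 2: 32
New value at index 2: -18
Delta = -18 - 32 = -50
New sum = old_sum + delta = 104 + (-50) = 54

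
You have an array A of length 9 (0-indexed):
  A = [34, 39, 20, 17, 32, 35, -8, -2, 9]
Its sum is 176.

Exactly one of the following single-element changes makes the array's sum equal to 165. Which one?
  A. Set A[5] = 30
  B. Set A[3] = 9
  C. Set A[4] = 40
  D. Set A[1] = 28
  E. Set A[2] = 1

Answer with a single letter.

Answer: D

Derivation:
Option A: A[5] 35->30, delta=-5, new_sum=176+(-5)=171
Option B: A[3] 17->9, delta=-8, new_sum=176+(-8)=168
Option C: A[4] 32->40, delta=8, new_sum=176+(8)=184
Option D: A[1] 39->28, delta=-11, new_sum=176+(-11)=165 <-- matches target
Option E: A[2] 20->1, delta=-19, new_sum=176+(-19)=157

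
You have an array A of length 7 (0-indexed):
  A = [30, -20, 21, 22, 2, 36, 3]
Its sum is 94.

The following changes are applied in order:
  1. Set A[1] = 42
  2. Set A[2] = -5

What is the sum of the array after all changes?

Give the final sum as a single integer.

Answer: 130

Derivation:
Initial sum: 94
Change 1: A[1] -20 -> 42, delta = 62, sum = 156
Change 2: A[2] 21 -> -5, delta = -26, sum = 130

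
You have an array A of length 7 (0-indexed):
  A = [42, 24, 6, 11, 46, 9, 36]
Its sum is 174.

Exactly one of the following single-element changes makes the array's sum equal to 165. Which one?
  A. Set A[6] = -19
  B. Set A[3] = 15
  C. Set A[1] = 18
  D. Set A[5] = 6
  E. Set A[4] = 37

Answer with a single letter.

Answer: E

Derivation:
Option A: A[6] 36->-19, delta=-55, new_sum=174+(-55)=119
Option B: A[3] 11->15, delta=4, new_sum=174+(4)=178
Option C: A[1] 24->18, delta=-6, new_sum=174+(-6)=168
Option D: A[5] 9->6, delta=-3, new_sum=174+(-3)=171
Option E: A[4] 46->37, delta=-9, new_sum=174+(-9)=165 <-- matches target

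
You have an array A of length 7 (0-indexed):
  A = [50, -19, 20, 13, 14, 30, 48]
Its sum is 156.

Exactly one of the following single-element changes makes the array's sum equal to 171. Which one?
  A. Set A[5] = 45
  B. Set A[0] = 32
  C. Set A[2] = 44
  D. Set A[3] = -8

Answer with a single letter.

Answer: A

Derivation:
Option A: A[5] 30->45, delta=15, new_sum=156+(15)=171 <-- matches target
Option B: A[0] 50->32, delta=-18, new_sum=156+(-18)=138
Option C: A[2] 20->44, delta=24, new_sum=156+(24)=180
Option D: A[3] 13->-8, delta=-21, new_sum=156+(-21)=135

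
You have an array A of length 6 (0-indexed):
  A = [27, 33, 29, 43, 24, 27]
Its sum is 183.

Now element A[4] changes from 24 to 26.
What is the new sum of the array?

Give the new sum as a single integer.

Answer: 185

Derivation:
Old value at index 4: 24
New value at index 4: 26
Delta = 26 - 24 = 2
New sum = old_sum + delta = 183 + (2) = 185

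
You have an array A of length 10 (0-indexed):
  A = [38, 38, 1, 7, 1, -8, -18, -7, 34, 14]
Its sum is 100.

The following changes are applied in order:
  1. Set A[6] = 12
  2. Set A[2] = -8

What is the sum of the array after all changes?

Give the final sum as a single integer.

Answer: 121

Derivation:
Initial sum: 100
Change 1: A[6] -18 -> 12, delta = 30, sum = 130
Change 2: A[2] 1 -> -8, delta = -9, sum = 121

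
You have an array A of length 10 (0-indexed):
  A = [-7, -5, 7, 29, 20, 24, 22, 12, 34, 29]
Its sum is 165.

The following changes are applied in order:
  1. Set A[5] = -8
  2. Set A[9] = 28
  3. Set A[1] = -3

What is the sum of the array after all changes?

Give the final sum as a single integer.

Answer: 134

Derivation:
Initial sum: 165
Change 1: A[5] 24 -> -8, delta = -32, sum = 133
Change 2: A[9] 29 -> 28, delta = -1, sum = 132
Change 3: A[1] -5 -> -3, delta = 2, sum = 134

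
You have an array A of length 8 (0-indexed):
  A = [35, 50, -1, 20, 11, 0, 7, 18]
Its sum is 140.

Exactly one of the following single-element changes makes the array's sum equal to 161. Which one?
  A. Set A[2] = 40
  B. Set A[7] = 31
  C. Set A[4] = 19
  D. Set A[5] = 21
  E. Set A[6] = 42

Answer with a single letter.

Option A: A[2] -1->40, delta=41, new_sum=140+(41)=181
Option B: A[7] 18->31, delta=13, new_sum=140+(13)=153
Option C: A[4] 11->19, delta=8, new_sum=140+(8)=148
Option D: A[5] 0->21, delta=21, new_sum=140+(21)=161 <-- matches target
Option E: A[6] 7->42, delta=35, new_sum=140+(35)=175

Answer: D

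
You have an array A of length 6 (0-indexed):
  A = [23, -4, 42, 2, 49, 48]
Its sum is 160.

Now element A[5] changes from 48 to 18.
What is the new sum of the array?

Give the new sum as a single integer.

Answer: 130

Derivation:
Old value at index 5: 48
New value at index 5: 18
Delta = 18 - 48 = -30
New sum = old_sum + delta = 160 + (-30) = 130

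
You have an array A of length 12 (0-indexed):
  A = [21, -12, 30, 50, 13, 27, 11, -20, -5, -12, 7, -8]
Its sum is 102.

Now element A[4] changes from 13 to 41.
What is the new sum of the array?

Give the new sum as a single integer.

Answer: 130

Derivation:
Old value at index 4: 13
New value at index 4: 41
Delta = 41 - 13 = 28
New sum = old_sum + delta = 102 + (28) = 130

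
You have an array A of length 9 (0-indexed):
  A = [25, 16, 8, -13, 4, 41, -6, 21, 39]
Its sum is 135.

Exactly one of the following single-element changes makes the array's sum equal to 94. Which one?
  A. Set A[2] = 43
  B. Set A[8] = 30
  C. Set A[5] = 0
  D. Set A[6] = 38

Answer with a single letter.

Option A: A[2] 8->43, delta=35, new_sum=135+(35)=170
Option B: A[8] 39->30, delta=-9, new_sum=135+(-9)=126
Option C: A[5] 41->0, delta=-41, new_sum=135+(-41)=94 <-- matches target
Option D: A[6] -6->38, delta=44, new_sum=135+(44)=179

Answer: C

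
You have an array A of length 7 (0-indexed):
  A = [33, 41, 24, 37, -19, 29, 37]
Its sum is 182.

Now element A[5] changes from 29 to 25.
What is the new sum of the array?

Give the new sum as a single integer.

Answer: 178

Derivation:
Old value at index 5: 29
New value at index 5: 25
Delta = 25 - 29 = -4
New sum = old_sum + delta = 182 + (-4) = 178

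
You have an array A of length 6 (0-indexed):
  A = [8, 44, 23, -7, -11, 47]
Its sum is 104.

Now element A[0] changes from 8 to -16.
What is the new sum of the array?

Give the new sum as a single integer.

Answer: 80

Derivation:
Old value at index 0: 8
New value at index 0: -16
Delta = -16 - 8 = -24
New sum = old_sum + delta = 104 + (-24) = 80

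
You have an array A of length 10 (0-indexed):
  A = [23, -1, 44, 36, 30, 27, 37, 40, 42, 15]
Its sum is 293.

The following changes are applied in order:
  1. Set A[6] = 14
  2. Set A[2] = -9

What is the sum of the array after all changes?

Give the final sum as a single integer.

Initial sum: 293
Change 1: A[6] 37 -> 14, delta = -23, sum = 270
Change 2: A[2] 44 -> -9, delta = -53, sum = 217

Answer: 217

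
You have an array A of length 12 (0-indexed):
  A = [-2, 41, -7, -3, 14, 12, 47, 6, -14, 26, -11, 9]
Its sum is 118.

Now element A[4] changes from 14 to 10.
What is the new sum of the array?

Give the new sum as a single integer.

Answer: 114

Derivation:
Old value at index 4: 14
New value at index 4: 10
Delta = 10 - 14 = -4
New sum = old_sum + delta = 118 + (-4) = 114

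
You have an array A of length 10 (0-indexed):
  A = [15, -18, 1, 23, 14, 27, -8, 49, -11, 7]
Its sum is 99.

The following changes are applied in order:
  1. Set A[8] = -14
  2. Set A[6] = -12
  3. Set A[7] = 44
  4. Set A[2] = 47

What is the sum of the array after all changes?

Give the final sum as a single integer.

Initial sum: 99
Change 1: A[8] -11 -> -14, delta = -3, sum = 96
Change 2: A[6] -8 -> -12, delta = -4, sum = 92
Change 3: A[7] 49 -> 44, delta = -5, sum = 87
Change 4: A[2] 1 -> 47, delta = 46, sum = 133

Answer: 133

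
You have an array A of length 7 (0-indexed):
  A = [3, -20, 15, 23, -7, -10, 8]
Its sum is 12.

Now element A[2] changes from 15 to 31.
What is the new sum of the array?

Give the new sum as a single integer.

Old value at index 2: 15
New value at index 2: 31
Delta = 31 - 15 = 16
New sum = old_sum + delta = 12 + (16) = 28

Answer: 28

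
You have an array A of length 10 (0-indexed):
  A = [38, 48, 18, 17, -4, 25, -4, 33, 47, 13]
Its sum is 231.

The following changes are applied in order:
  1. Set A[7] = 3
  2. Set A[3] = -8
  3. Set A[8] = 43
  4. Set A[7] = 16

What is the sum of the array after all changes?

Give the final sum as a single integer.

Answer: 185

Derivation:
Initial sum: 231
Change 1: A[7] 33 -> 3, delta = -30, sum = 201
Change 2: A[3] 17 -> -8, delta = -25, sum = 176
Change 3: A[8] 47 -> 43, delta = -4, sum = 172
Change 4: A[7] 3 -> 16, delta = 13, sum = 185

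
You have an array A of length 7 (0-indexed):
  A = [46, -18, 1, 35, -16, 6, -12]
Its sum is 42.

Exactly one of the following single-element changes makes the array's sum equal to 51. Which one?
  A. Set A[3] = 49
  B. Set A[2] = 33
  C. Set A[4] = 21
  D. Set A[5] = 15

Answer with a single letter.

Answer: D

Derivation:
Option A: A[3] 35->49, delta=14, new_sum=42+(14)=56
Option B: A[2] 1->33, delta=32, new_sum=42+(32)=74
Option C: A[4] -16->21, delta=37, new_sum=42+(37)=79
Option D: A[5] 6->15, delta=9, new_sum=42+(9)=51 <-- matches target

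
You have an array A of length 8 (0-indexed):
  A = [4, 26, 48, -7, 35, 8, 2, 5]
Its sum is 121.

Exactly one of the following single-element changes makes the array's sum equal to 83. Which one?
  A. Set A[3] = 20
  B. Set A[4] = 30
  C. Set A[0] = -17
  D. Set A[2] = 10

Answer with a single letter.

Option A: A[3] -7->20, delta=27, new_sum=121+(27)=148
Option B: A[4] 35->30, delta=-5, new_sum=121+(-5)=116
Option C: A[0] 4->-17, delta=-21, new_sum=121+(-21)=100
Option D: A[2] 48->10, delta=-38, new_sum=121+(-38)=83 <-- matches target

Answer: D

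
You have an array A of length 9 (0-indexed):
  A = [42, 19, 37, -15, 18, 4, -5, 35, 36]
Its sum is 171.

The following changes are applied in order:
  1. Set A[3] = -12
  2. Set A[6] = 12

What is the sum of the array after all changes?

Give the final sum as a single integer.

Initial sum: 171
Change 1: A[3] -15 -> -12, delta = 3, sum = 174
Change 2: A[6] -5 -> 12, delta = 17, sum = 191

Answer: 191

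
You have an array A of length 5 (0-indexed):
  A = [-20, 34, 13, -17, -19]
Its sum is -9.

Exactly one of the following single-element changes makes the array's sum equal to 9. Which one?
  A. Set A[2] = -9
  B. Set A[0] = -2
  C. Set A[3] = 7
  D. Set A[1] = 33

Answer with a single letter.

Option A: A[2] 13->-9, delta=-22, new_sum=-9+(-22)=-31
Option B: A[0] -20->-2, delta=18, new_sum=-9+(18)=9 <-- matches target
Option C: A[3] -17->7, delta=24, new_sum=-9+(24)=15
Option D: A[1] 34->33, delta=-1, new_sum=-9+(-1)=-10

Answer: B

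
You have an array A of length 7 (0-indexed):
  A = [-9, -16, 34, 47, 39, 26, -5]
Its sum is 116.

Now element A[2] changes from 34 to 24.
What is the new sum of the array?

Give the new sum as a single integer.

Old value at index 2: 34
New value at index 2: 24
Delta = 24 - 34 = -10
New sum = old_sum + delta = 116 + (-10) = 106

Answer: 106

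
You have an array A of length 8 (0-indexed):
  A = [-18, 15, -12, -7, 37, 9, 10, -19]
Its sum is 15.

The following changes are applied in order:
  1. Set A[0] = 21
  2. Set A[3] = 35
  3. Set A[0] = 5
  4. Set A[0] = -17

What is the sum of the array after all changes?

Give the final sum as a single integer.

Answer: 58

Derivation:
Initial sum: 15
Change 1: A[0] -18 -> 21, delta = 39, sum = 54
Change 2: A[3] -7 -> 35, delta = 42, sum = 96
Change 3: A[0] 21 -> 5, delta = -16, sum = 80
Change 4: A[0] 5 -> -17, delta = -22, sum = 58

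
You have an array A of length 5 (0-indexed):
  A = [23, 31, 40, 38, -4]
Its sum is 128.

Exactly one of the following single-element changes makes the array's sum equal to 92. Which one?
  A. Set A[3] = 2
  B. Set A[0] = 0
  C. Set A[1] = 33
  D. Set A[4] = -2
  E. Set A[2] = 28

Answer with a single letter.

Option A: A[3] 38->2, delta=-36, new_sum=128+(-36)=92 <-- matches target
Option B: A[0] 23->0, delta=-23, new_sum=128+(-23)=105
Option C: A[1] 31->33, delta=2, new_sum=128+(2)=130
Option D: A[4] -4->-2, delta=2, new_sum=128+(2)=130
Option E: A[2] 40->28, delta=-12, new_sum=128+(-12)=116

Answer: A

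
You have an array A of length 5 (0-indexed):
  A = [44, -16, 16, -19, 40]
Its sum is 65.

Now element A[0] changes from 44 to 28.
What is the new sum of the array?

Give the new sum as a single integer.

Old value at index 0: 44
New value at index 0: 28
Delta = 28 - 44 = -16
New sum = old_sum + delta = 65 + (-16) = 49

Answer: 49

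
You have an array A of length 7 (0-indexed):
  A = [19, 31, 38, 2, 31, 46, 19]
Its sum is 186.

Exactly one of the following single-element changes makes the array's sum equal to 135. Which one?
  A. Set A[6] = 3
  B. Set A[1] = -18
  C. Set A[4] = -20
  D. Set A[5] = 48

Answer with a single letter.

Option A: A[6] 19->3, delta=-16, new_sum=186+(-16)=170
Option B: A[1] 31->-18, delta=-49, new_sum=186+(-49)=137
Option C: A[4] 31->-20, delta=-51, new_sum=186+(-51)=135 <-- matches target
Option D: A[5] 46->48, delta=2, new_sum=186+(2)=188

Answer: C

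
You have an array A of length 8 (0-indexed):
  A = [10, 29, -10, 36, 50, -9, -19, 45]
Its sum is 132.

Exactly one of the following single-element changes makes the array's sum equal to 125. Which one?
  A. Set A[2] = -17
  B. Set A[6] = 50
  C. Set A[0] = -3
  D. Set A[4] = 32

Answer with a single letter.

Option A: A[2] -10->-17, delta=-7, new_sum=132+(-7)=125 <-- matches target
Option B: A[6] -19->50, delta=69, new_sum=132+(69)=201
Option C: A[0] 10->-3, delta=-13, new_sum=132+(-13)=119
Option D: A[4] 50->32, delta=-18, new_sum=132+(-18)=114

Answer: A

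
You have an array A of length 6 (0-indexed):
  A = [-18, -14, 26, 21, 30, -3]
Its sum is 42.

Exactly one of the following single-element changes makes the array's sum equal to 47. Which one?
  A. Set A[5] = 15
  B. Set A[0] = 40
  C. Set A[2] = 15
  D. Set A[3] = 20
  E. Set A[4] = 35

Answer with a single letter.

Answer: E

Derivation:
Option A: A[5] -3->15, delta=18, new_sum=42+(18)=60
Option B: A[0] -18->40, delta=58, new_sum=42+(58)=100
Option C: A[2] 26->15, delta=-11, new_sum=42+(-11)=31
Option D: A[3] 21->20, delta=-1, new_sum=42+(-1)=41
Option E: A[4] 30->35, delta=5, new_sum=42+(5)=47 <-- matches target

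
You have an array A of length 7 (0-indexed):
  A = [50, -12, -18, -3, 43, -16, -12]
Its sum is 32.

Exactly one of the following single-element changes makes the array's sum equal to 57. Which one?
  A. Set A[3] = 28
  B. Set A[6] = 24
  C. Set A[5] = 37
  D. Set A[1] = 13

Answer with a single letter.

Answer: D

Derivation:
Option A: A[3] -3->28, delta=31, new_sum=32+(31)=63
Option B: A[6] -12->24, delta=36, new_sum=32+(36)=68
Option C: A[5] -16->37, delta=53, new_sum=32+(53)=85
Option D: A[1] -12->13, delta=25, new_sum=32+(25)=57 <-- matches target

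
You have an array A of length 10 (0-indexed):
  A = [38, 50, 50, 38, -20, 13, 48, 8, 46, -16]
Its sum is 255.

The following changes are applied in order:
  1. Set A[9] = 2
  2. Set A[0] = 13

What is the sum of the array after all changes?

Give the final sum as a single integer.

Initial sum: 255
Change 1: A[9] -16 -> 2, delta = 18, sum = 273
Change 2: A[0] 38 -> 13, delta = -25, sum = 248

Answer: 248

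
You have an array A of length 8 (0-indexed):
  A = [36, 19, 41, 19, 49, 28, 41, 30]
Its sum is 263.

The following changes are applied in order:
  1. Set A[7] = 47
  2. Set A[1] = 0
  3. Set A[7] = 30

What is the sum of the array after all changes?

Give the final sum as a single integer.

Answer: 244

Derivation:
Initial sum: 263
Change 1: A[7] 30 -> 47, delta = 17, sum = 280
Change 2: A[1] 19 -> 0, delta = -19, sum = 261
Change 3: A[7] 47 -> 30, delta = -17, sum = 244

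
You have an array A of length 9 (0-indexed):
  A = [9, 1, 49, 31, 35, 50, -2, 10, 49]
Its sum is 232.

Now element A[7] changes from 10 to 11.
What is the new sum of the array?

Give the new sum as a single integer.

Old value at index 7: 10
New value at index 7: 11
Delta = 11 - 10 = 1
New sum = old_sum + delta = 232 + (1) = 233

Answer: 233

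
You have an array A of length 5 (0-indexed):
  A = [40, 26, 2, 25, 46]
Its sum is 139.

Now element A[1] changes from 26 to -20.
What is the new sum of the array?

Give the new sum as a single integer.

Answer: 93

Derivation:
Old value at index 1: 26
New value at index 1: -20
Delta = -20 - 26 = -46
New sum = old_sum + delta = 139 + (-46) = 93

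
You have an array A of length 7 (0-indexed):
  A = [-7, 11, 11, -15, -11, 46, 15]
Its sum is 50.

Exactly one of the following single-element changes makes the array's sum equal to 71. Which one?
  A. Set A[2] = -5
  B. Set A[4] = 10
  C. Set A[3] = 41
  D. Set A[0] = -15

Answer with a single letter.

Answer: B

Derivation:
Option A: A[2] 11->-5, delta=-16, new_sum=50+(-16)=34
Option B: A[4] -11->10, delta=21, new_sum=50+(21)=71 <-- matches target
Option C: A[3] -15->41, delta=56, new_sum=50+(56)=106
Option D: A[0] -7->-15, delta=-8, new_sum=50+(-8)=42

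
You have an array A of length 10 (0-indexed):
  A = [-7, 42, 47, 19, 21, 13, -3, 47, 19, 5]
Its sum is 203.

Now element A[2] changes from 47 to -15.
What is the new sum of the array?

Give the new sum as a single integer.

Answer: 141

Derivation:
Old value at index 2: 47
New value at index 2: -15
Delta = -15 - 47 = -62
New sum = old_sum + delta = 203 + (-62) = 141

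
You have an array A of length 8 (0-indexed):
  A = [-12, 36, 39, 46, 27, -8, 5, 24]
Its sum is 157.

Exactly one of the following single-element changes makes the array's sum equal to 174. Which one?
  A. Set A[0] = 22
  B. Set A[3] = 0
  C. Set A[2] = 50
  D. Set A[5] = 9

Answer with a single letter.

Answer: D

Derivation:
Option A: A[0] -12->22, delta=34, new_sum=157+(34)=191
Option B: A[3] 46->0, delta=-46, new_sum=157+(-46)=111
Option C: A[2] 39->50, delta=11, new_sum=157+(11)=168
Option D: A[5] -8->9, delta=17, new_sum=157+(17)=174 <-- matches target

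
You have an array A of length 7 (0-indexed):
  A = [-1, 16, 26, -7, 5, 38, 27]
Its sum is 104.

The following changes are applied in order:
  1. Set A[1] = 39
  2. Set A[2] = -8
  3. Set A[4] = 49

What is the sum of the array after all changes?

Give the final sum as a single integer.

Initial sum: 104
Change 1: A[1] 16 -> 39, delta = 23, sum = 127
Change 2: A[2] 26 -> -8, delta = -34, sum = 93
Change 3: A[4] 5 -> 49, delta = 44, sum = 137

Answer: 137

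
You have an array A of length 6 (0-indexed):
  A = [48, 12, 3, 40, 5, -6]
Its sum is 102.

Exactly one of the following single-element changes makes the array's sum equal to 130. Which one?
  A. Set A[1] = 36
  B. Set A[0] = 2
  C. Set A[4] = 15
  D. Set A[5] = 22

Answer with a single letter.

Option A: A[1] 12->36, delta=24, new_sum=102+(24)=126
Option B: A[0] 48->2, delta=-46, new_sum=102+(-46)=56
Option C: A[4] 5->15, delta=10, new_sum=102+(10)=112
Option D: A[5] -6->22, delta=28, new_sum=102+(28)=130 <-- matches target

Answer: D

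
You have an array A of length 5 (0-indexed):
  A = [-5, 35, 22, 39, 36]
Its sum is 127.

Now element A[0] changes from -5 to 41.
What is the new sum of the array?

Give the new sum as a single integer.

Old value at index 0: -5
New value at index 0: 41
Delta = 41 - -5 = 46
New sum = old_sum + delta = 127 + (46) = 173

Answer: 173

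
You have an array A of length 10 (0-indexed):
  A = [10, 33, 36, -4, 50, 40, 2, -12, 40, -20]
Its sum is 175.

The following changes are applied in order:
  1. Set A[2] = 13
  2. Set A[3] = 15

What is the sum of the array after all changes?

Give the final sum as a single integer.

Answer: 171

Derivation:
Initial sum: 175
Change 1: A[2] 36 -> 13, delta = -23, sum = 152
Change 2: A[3] -4 -> 15, delta = 19, sum = 171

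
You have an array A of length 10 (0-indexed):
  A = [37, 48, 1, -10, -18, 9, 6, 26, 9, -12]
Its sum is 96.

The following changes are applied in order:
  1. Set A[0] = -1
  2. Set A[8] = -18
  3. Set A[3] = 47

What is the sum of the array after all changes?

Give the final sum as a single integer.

Answer: 88

Derivation:
Initial sum: 96
Change 1: A[0] 37 -> -1, delta = -38, sum = 58
Change 2: A[8] 9 -> -18, delta = -27, sum = 31
Change 3: A[3] -10 -> 47, delta = 57, sum = 88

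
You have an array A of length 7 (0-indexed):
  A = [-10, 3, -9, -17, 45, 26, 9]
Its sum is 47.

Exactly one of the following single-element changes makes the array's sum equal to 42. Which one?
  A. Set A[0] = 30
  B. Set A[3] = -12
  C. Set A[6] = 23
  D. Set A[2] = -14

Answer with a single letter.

Option A: A[0] -10->30, delta=40, new_sum=47+(40)=87
Option B: A[3] -17->-12, delta=5, new_sum=47+(5)=52
Option C: A[6] 9->23, delta=14, new_sum=47+(14)=61
Option D: A[2] -9->-14, delta=-5, new_sum=47+(-5)=42 <-- matches target

Answer: D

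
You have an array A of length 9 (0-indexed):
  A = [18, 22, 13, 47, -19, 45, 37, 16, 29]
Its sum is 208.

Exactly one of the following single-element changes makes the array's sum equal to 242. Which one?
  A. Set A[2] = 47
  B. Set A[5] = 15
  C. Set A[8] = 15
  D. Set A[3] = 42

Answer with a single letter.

Option A: A[2] 13->47, delta=34, new_sum=208+(34)=242 <-- matches target
Option B: A[5] 45->15, delta=-30, new_sum=208+(-30)=178
Option C: A[8] 29->15, delta=-14, new_sum=208+(-14)=194
Option D: A[3] 47->42, delta=-5, new_sum=208+(-5)=203

Answer: A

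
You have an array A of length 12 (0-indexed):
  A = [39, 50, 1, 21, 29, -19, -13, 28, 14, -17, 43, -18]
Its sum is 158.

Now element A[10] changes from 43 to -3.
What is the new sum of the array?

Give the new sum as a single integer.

Old value at index 10: 43
New value at index 10: -3
Delta = -3 - 43 = -46
New sum = old_sum + delta = 158 + (-46) = 112

Answer: 112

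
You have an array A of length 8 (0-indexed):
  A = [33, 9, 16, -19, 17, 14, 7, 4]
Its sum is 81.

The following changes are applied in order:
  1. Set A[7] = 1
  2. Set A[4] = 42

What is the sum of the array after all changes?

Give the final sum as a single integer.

Initial sum: 81
Change 1: A[7] 4 -> 1, delta = -3, sum = 78
Change 2: A[4] 17 -> 42, delta = 25, sum = 103

Answer: 103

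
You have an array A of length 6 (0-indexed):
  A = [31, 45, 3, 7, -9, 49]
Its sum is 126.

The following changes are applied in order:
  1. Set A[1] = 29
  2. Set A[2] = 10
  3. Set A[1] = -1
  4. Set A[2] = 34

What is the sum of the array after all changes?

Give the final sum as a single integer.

Initial sum: 126
Change 1: A[1] 45 -> 29, delta = -16, sum = 110
Change 2: A[2] 3 -> 10, delta = 7, sum = 117
Change 3: A[1] 29 -> -1, delta = -30, sum = 87
Change 4: A[2] 10 -> 34, delta = 24, sum = 111

Answer: 111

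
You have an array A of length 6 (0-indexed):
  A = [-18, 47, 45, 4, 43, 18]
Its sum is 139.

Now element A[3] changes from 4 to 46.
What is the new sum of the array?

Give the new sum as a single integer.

Answer: 181

Derivation:
Old value at index 3: 4
New value at index 3: 46
Delta = 46 - 4 = 42
New sum = old_sum + delta = 139 + (42) = 181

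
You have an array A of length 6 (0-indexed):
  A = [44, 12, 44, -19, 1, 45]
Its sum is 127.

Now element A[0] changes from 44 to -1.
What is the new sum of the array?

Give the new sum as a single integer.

Old value at index 0: 44
New value at index 0: -1
Delta = -1 - 44 = -45
New sum = old_sum + delta = 127 + (-45) = 82

Answer: 82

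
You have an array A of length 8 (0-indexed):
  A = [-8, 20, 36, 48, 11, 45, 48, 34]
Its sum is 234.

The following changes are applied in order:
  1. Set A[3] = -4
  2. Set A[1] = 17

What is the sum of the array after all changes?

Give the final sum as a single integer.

Initial sum: 234
Change 1: A[3] 48 -> -4, delta = -52, sum = 182
Change 2: A[1] 20 -> 17, delta = -3, sum = 179

Answer: 179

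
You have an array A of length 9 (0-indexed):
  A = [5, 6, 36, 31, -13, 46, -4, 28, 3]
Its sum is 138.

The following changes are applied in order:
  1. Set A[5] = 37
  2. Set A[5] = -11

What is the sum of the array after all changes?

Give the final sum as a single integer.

Answer: 81

Derivation:
Initial sum: 138
Change 1: A[5] 46 -> 37, delta = -9, sum = 129
Change 2: A[5] 37 -> -11, delta = -48, sum = 81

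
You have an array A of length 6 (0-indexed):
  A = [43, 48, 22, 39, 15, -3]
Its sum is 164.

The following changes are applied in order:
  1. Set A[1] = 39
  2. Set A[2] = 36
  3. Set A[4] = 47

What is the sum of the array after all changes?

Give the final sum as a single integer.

Initial sum: 164
Change 1: A[1] 48 -> 39, delta = -9, sum = 155
Change 2: A[2] 22 -> 36, delta = 14, sum = 169
Change 3: A[4] 15 -> 47, delta = 32, sum = 201

Answer: 201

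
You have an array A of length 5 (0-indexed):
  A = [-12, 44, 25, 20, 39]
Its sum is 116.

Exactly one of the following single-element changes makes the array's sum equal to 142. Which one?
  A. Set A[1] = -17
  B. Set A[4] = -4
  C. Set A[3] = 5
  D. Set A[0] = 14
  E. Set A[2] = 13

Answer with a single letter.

Answer: D

Derivation:
Option A: A[1] 44->-17, delta=-61, new_sum=116+(-61)=55
Option B: A[4] 39->-4, delta=-43, new_sum=116+(-43)=73
Option C: A[3] 20->5, delta=-15, new_sum=116+(-15)=101
Option D: A[0] -12->14, delta=26, new_sum=116+(26)=142 <-- matches target
Option E: A[2] 25->13, delta=-12, new_sum=116+(-12)=104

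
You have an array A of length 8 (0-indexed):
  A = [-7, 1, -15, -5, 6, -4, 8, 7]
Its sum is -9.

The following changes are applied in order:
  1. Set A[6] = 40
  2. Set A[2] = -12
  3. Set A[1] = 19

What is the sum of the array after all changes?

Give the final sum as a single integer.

Initial sum: -9
Change 1: A[6] 8 -> 40, delta = 32, sum = 23
Change 2: A[2] -15 -> -12, delta = 3, sum = 26
Change 3: A[1] 1 -> 19, delta = 18, sum = 44

Answer: 44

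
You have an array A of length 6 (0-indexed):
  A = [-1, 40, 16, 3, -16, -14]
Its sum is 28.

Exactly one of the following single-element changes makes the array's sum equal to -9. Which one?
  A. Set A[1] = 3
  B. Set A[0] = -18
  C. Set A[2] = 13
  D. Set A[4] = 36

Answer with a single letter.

Answer: A

Derivation:
Option A: A[1] 40->3, delta=-37, new_sum=28+(-37)=-9 <-- matches target
Option B: A[0] -1->-18, delta=-17, new_sum=28+(-17)=11
Option C: A[2] 16->13, delta=-3, new_sum=28+(-3)=25
Option D: A[4] -16->36, delta=52, new_sum=28+(52)=80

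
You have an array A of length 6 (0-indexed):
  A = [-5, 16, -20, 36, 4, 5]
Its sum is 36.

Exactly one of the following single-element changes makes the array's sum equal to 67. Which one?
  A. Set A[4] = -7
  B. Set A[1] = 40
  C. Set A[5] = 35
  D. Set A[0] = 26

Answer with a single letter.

Option A: A[4] 4->-7, delta=-11, new_sum=36+(-11)=25
Option B: A[1] 16->40, delta=24, new_sum=36+(24)=60
Option C: A[5] 5->35, delta=30, new_sum=36+(30)=66
Option D: A[0] -5->26, delta=31, new_sum=36+(31)=67 <-- matches target

Answer: D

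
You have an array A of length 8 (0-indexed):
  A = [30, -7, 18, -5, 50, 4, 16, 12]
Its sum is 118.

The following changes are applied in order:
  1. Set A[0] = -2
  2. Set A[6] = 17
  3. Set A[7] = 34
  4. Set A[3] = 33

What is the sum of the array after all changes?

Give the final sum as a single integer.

Initial sum: 118
Change 1: A[0] 30 -> -2, delta = -32, sum = 86
Change 2: A[6] 16 -> 17, delta = 1, sum = 87
Change 3: A[7] 12 -> 34, delta = 22, sum = 109
Change 4: A[3] -5 -> 33, delta = 38, sum = 147

Answer: 147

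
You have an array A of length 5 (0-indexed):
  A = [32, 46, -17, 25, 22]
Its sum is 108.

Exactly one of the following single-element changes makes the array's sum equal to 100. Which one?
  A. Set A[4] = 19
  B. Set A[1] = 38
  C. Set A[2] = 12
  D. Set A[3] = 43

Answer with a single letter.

Option A: A[4] 22->19, delta=-3, new_sum=108+(-3)=105
Option B: A[1] 46->38, delta=-8, new_sum=108+(-8)=100 <-- matches target
Option C: A[2] -17->12, delta=29, new_sum=108+(29)=137
Option D: A[3] 25->43, delta=18, new_sum=108+(18)=126

Answer: B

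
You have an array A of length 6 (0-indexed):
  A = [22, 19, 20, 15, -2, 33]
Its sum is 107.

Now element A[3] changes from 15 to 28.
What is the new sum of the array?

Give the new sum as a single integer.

Answer: 120

Derivation:
Old value at index 3: 15
New value at index 3: 28
Delta = 28 - 15 = 13
New sum = old_sum + delta = 107 + (13) = 120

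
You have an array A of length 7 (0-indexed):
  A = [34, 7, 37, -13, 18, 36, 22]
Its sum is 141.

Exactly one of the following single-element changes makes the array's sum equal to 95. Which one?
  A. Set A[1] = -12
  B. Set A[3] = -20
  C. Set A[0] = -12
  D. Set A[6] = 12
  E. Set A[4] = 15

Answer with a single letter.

Answer: C

Derivation:
Option A: A[1] 7->-12, delta=-19, new_sum=141+(-19)=122
Option B: A[3] -13->-20, delta=-7, new_sum=141+(-7)=134
Option C: A[0] 34->-12, delta=-46, new_sum=141+(-46)=95 <-- matches target
Option D: A[6] 22->12, delta=-10, new_sum=141+(-10)=131
Option E: A[4] 18->15, delta=-3, new_sum=141+(-3)=138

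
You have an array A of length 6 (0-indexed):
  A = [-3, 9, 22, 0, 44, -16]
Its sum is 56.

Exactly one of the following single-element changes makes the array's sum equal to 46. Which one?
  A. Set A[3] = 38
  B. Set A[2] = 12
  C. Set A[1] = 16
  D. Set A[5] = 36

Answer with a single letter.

Answer: B

Derivation:
Option A: A[3] 0->38, delta=38, new_sum=56+(38)=94
Option B: A[2] 22->12, delta=-10, new_sum=56+(-10)=46 <-- matches target
Option C: A[1] 9->16, delta=7, new_sum=56+(7)=63
Option D: A[5] -16->36, delta=52, new_sum=56+(52)=108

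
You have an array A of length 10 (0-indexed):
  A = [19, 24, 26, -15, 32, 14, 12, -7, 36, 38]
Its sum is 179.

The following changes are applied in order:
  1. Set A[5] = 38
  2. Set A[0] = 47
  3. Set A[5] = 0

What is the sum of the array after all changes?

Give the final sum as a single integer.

Answer: 193

Derivation:
Initial sum: 179
Change 1: A[5] 14 -> 38, delta = 24, sum = 203
Change 2: A[0] 19 -> 47, delta = 28, sum = 231
Change 3: A[5] 38 -> 0, delta = -38, sum = 193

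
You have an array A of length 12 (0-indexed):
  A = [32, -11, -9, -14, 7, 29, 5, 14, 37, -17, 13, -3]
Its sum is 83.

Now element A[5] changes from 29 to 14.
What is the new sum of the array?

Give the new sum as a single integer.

Old value at index 5: 29
New value at index 5: 14
Delta = 14 - 29 = -15
New sum = old_sum + delta = 83 + (-15) = 68

Answer: 68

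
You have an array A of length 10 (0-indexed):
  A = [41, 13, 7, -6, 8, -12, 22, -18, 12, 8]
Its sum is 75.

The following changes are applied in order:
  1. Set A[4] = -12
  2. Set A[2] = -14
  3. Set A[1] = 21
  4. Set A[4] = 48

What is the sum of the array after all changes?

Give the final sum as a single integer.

Answer: 102

Derivation:
Initial sum: 75
Change 1: A[4] 8 -> -12, delta = -20, sum = 55
Change 2: A[2] 7 -> -14, delta = -21, sum = 34
Change 3: A[1] 13 -> 21, delta = 8, sum = 42
Change 4: A[4] -12 -> 48, delta = 60, sum = 102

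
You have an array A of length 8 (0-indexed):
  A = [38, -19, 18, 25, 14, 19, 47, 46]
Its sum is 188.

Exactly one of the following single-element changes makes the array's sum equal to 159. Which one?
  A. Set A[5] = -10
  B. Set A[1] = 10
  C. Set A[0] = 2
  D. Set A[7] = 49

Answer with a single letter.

Option A: A[5] 19->-10, delta=-29, new_sum=188+(-29)=159 <-- matches target
Option B: A[1] -19->10, delta=29, new_sum=188+(29)=217
Option C: A[0] 38->2, delta=-36, new_sum=188+(-36)=152
Option D: A[7] 46->49, delta=3, new_sum=188+(3)=191

Answer: A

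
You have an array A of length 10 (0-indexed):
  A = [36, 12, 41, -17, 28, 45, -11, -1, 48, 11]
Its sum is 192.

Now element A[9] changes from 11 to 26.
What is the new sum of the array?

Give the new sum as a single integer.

Answer: 207

Derivation:
Old value at index 9: 11
New value at index 9: 26
Delta = 26 - 11 = 15
New sum = old_sum + delta = 192 + (15) = 207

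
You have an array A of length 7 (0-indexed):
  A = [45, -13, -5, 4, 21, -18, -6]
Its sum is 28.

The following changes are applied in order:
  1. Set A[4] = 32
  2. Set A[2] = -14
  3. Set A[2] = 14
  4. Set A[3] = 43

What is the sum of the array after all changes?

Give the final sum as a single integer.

Answer: 97

Derivation:
Initial sum: 28
Change 1: A[4] 21 -> 32, delta = 11, sum = 39
Change 2: A[2] -5 -> -14, delta = -9, sum = 30
Change 3: A[2] -14 -> 14, delta = 28, sum = 58
Change 4: A[3] 4 -> 43, delta = 39, sum = 97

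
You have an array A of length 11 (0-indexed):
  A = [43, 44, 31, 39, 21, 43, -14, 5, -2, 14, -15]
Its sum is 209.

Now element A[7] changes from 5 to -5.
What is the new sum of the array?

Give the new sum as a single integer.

Answer: 199

Derivation:
Old value at index 7: 5
New value at index 7: -5
Delta = -5 - 5 = -10
New sum = old_sum + delta = 209 + (-10) = 199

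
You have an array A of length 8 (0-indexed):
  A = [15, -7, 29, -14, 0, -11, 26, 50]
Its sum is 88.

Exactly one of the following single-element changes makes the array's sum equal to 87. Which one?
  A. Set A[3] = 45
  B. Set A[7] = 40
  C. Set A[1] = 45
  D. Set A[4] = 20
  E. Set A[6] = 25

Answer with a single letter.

Option A: A[3] -14->45, delta=59, new_sum=88+(59)=147
Option B: A[7] 50->40, delta=-10, new_sum=88+(-10)=78
Option C: A[1] -7->45, delta=52, new_sum=88+(52)=140
Option D: A[4] 0->20, delta=20, new_sum=88+(20)=108
Option E: A[6] 26->25, delta=-1, new_sum=88+(-1)=87 <-- matches target

Answer: E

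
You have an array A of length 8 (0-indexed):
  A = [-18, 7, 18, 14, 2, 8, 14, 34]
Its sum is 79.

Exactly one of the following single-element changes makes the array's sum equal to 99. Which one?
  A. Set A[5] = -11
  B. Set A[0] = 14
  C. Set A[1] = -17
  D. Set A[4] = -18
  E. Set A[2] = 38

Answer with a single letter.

Option A: A[5] 8->-11, delta=-19, new_sum=79+(-19)=60
Option B: A[0] -18->14, delta=32, new_sum=79+(32)=111
Option C: A[1] 7->-17, delta=-24, new_sum=79+(-24)=55
Option D: A[4] 2->-18, delta=-20, new_sum=79+(-20)=59
Option E: A[2] 18->38, delta=20, new_sum=79+(20)=99 <-- matches target

Answer: E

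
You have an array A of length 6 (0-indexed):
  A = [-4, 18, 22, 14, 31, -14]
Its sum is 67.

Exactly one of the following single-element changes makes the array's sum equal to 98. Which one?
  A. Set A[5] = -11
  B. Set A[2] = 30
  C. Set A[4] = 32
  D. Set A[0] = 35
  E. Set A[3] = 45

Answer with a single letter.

Option A: A[5] -14->-11, delta=3, new_sum=67+(3)=70
Option B: A[2] 22->30, delta=8, new_sum=67+(8)=75
Option C: A[4] 31->32, delta=1, new_sum=67+(1)=68
Option D: A[0] -4->35, delta=39, new_sum=67+(39)=106
Option E: A[3] 14->45, delta=31, new_sum=67+(31)=98 <-- matches target

Answer: E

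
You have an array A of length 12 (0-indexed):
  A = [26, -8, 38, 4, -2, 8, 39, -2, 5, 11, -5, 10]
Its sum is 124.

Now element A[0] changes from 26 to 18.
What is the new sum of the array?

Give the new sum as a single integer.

Answer: 116

Derivation:
Old value at index 0: 26
New value at index 0: 18
Delta = 18 - 26 = -8
New sum = old_sum + delta = 124 + (-8) = 116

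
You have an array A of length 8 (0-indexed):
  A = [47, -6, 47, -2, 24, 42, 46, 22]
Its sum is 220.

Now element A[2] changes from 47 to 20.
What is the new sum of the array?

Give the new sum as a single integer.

Answer: 193

Derivation:
Old value at index 2: 47
New value at index 2: 20
Delta = 20 - 47 = -27
New sum = old_sum + delta = 220 + (-27) = 193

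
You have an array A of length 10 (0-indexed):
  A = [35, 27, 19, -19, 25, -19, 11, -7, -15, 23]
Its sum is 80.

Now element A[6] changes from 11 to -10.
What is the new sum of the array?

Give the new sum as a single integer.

Answer: 59

Derivation:
Old value at index 6: 11
New value at index 6: -10
Delta = -10 - 11 = -21
New sum = old_sum + delta = 80 + (-21) = 59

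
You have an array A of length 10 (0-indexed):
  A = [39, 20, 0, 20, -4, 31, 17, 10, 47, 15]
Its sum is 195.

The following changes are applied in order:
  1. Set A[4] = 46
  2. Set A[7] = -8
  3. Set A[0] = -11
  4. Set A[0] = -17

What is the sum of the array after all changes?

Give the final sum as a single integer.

Initial sum: 195
Change 1: A[4] -4 -> 46, delta = 50, sum = 245
Change 2: A[7] 10 -> -8, delta = -18, sum = 227
Change 3: A[0] 39 -> -11, delta = -50, sum = 177
Change 4: A[0] -11 -> -17, delta = -6, sum = 171

Answer: 171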